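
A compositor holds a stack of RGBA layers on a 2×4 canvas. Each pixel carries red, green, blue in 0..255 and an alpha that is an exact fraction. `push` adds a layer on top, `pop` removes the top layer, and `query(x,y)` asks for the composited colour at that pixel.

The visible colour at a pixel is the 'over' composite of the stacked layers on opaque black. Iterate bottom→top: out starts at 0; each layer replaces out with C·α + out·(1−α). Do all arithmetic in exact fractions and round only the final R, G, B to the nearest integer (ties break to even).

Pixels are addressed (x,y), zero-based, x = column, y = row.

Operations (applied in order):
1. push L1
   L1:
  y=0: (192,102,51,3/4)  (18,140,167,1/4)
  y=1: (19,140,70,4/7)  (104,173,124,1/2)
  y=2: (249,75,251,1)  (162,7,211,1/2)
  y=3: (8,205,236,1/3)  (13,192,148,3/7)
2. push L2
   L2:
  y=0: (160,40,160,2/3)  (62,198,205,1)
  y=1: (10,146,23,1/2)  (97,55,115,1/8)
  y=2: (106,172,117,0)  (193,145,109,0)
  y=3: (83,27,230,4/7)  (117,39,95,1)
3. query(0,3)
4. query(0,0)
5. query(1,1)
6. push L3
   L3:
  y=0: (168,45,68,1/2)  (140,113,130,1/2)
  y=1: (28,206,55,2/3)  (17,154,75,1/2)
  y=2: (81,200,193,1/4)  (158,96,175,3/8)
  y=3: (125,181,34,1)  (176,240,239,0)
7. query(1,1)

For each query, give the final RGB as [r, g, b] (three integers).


(0,3) stack=L1,L2; from [0,0,0]:
after L1 α=1/3: [8/3, 205/3, 236/3]
after L2 α=4/7: [340/7, 313/7, 1156/7]
→ [49, 45, 165]

query (0,0) [L1,L2] — begin 0,0,0
after L1 α=3/4: [144, 153/2, 153/4]
after L2 α=2/3: [464/3, 313/6, 1433/12]
rounded: [155, 52, 119]

(1,1) stack=L1,L2; from [0,0,0]:
after L1 α=1/2: [52, 173/2, 62]
after L2 α=1/8: [461/8, 1321/16, 549/8]
→ [58, 83, 69]

at x=1,y=1 over L1,L2,L3:
+L1 (α=1/2) → [52, 173/2, 62]
+L2 (α=1/8) → [461/8, 1321/16, 549/8]
+L3 (α=1/2) → [597/16, 3785/32, 1149/16]
→ [37, 118, 72]


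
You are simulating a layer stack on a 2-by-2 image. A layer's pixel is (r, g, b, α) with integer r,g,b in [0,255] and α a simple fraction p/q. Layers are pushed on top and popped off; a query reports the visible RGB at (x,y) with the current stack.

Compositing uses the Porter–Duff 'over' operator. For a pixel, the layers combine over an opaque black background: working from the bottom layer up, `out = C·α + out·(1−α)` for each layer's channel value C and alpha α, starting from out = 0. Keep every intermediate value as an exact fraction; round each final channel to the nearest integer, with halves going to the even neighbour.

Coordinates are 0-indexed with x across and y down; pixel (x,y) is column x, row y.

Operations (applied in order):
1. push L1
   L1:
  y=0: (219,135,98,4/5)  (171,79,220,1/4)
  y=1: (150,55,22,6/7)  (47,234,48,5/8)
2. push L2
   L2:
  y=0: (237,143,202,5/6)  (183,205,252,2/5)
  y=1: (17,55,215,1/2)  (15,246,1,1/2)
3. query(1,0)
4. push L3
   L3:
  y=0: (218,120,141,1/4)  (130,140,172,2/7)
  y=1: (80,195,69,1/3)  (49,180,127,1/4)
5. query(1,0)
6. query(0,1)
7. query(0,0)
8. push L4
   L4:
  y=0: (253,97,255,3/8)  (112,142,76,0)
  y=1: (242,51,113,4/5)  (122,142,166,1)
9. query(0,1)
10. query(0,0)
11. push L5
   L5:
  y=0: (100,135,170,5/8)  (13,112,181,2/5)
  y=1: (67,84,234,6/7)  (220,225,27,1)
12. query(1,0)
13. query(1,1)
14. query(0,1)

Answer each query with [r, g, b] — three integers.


at x=1,y=0 over L1,L2:
+L1 (α=1/4) → [171/4, 79/4, 55]
+L2 (α=2/5) → [1977/20, 1877/20, 669/5]
rounded: [99, 94, 134]

at x=1,y=0 over L1,L2,L3:
+L1 (α=1/4) → [171/4, 79/4, 55]
+L2 (α=2/5) → [1977/20, 1877/20, 669/5]
+L3 (α=2/7) → [431/4, 2997/28, 1013/7]
→ [108, 107, 145]

at x=0,y=1 over L1,L2,L3:
+L1 (α=6/7) → [900/7, 330/7, 132/7]
+L2 (α=1/2) → [1019/14, 715/14, 1637/14]
+L3 (α=1/3) → [1579/21, 2080/21, 2120/21]
rounded: [75, 99, 101]

at x=0,y=0 over L1,L2,L3:
after L1 α=4/5: [876/5, 108, 392/5]
after L2 α=5/6: [2267/10, 823/6, 907/5]
after L3 α=1/4: [8981/40, 1063/8, 1713/10]
rounded: [225, 133, 171]

query (0,1) [L1,L2,L3,L4] — begin 0,0,0
+L1 (α=6/7) → [900/7, 330/7, 132/7]
+L2 (α=1/2) → [1019/14, 715/14, 1637/14]
+L3 (α=1/3) → [1579/21, 2080/21, 2120/21]
+L4 (α=4/5) → [21907/105, 6364/105, 11612/105]
→ [209, 61, 111]

(0,0) stack=L1,L2,L3,L4; from [0,0,0]:
+L1 (α=4/5) → [876/5, 108, 392/5]
+L2 (α=5/6) → [2267/10, 823/6, 907/5]
+L3 (α=1/4) → [8981/40, 1063/8, 1713/10]
+L4 (α=3/8) → [15053/64, 7643/64, 3243/16]
rounded: [235, 119, 203]

(1,0) stack=L1,L2,L3,L4,L5; from [0,0,0]:
L1 α=1/4: [171/4, 79/4, 55]
L2 α=2/5: [1977/20, 1877/20, 669/5]
L3 α=2/7: [431/4, 2997/28, 1013/7]
L4 α=0: [431/4, 2997/28, 1013/7]
L5 α=2/5: [1397/20, 15263/140, 5573/35]
= [70, 109, 159]

query (1,1) [L1,L2,L3,L4,L5] — begin 0,0,0
after L1 α=5/8: [235/8, 585/4, 30]
after L2 α=1/2: [355/16, 1569/8, 31/2]
after L3 α=1/4: [1849/64, 6147/32, 347/8]
after L4 α=1: [122, 142, 166]
after L5 α=1: [220, 225, 27]
rounded: [220, 225, 27]

query (0,1) [L1,L2,L3,L4,L5] — begin 0,0,0
L1 α=6/7: [900/7, 330/7, 132/7]
L2 α=1/2: [1019/14, 715/14, 1637/14]
L3 α=1/3: [1579/21, 2080/21, 2120/21]
L4 α=4/5: [21907/105, 6364/105, 11612/105]
L5 α=6/7: [64117/735, 59284/735, 159032/735]
= [87, 81, 216]


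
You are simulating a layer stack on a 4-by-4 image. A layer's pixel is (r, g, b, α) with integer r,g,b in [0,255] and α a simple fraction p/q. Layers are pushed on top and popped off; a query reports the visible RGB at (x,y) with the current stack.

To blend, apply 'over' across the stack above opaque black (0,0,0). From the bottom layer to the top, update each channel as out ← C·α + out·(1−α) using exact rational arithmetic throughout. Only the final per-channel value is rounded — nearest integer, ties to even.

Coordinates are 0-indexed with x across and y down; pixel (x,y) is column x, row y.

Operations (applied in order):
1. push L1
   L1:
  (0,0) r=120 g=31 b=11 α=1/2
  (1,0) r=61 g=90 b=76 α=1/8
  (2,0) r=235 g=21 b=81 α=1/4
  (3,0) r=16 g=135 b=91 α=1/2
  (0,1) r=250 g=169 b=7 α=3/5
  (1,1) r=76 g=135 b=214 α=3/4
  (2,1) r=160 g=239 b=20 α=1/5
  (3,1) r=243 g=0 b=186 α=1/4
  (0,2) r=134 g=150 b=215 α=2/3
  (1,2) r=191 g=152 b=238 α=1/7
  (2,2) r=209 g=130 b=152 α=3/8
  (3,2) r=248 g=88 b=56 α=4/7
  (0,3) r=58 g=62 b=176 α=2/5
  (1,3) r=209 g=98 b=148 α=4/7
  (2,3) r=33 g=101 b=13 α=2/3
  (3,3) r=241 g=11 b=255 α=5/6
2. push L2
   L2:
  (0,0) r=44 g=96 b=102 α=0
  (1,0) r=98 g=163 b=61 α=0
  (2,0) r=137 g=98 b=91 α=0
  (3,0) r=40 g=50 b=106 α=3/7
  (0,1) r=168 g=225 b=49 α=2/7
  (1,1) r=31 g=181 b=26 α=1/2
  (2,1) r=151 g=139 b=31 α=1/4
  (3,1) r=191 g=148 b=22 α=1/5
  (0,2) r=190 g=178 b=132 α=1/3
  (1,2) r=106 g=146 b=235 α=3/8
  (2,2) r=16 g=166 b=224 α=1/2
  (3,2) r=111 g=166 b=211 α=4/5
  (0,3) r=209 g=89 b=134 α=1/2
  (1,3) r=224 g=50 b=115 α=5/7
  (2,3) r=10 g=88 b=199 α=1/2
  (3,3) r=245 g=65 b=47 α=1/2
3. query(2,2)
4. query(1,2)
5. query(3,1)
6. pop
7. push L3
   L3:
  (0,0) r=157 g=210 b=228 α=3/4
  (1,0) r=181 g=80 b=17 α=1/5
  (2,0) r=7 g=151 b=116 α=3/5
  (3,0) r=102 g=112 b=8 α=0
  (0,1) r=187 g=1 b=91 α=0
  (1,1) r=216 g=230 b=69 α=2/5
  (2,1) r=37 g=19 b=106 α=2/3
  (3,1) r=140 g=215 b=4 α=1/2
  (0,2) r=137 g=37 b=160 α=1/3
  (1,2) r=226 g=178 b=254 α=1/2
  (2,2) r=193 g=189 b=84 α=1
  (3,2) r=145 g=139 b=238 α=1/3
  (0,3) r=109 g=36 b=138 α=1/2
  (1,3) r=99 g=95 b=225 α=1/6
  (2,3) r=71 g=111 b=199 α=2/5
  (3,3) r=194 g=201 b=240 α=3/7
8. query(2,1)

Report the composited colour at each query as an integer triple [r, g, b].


(2,2) stack=L1,L2; from [0,0,0]:
L1 α=3/8: [627/8, 195/4, 57]
L2 α=1/2: [755/16, 859/8, 281/2]
= [47, 107, 140]

at x=1,y=2 over L1,L2:
+L1 (α=1/7) → [191/7, 152/7, 34]
+L2 (α=3/8) → [3181/56, 1913/28, 875/8]
→ [57, 68, 109]

(3,1) stack=L1,L2; from [0,0,0]:
+L1 (α=1/4) → [243/4, 0, 93/2]
+L2 (α=1/5) → [434/5, 148/5, 208/5]
→ [87, 30, 42]

query (2,1) [L1,L3] — begin 0,0,0
+L1 (α=1/5) → [32, 239/5, 4]
+L3 (α=2/3) → [106/3, 143/5, 72]
→ [35, 29, 72]


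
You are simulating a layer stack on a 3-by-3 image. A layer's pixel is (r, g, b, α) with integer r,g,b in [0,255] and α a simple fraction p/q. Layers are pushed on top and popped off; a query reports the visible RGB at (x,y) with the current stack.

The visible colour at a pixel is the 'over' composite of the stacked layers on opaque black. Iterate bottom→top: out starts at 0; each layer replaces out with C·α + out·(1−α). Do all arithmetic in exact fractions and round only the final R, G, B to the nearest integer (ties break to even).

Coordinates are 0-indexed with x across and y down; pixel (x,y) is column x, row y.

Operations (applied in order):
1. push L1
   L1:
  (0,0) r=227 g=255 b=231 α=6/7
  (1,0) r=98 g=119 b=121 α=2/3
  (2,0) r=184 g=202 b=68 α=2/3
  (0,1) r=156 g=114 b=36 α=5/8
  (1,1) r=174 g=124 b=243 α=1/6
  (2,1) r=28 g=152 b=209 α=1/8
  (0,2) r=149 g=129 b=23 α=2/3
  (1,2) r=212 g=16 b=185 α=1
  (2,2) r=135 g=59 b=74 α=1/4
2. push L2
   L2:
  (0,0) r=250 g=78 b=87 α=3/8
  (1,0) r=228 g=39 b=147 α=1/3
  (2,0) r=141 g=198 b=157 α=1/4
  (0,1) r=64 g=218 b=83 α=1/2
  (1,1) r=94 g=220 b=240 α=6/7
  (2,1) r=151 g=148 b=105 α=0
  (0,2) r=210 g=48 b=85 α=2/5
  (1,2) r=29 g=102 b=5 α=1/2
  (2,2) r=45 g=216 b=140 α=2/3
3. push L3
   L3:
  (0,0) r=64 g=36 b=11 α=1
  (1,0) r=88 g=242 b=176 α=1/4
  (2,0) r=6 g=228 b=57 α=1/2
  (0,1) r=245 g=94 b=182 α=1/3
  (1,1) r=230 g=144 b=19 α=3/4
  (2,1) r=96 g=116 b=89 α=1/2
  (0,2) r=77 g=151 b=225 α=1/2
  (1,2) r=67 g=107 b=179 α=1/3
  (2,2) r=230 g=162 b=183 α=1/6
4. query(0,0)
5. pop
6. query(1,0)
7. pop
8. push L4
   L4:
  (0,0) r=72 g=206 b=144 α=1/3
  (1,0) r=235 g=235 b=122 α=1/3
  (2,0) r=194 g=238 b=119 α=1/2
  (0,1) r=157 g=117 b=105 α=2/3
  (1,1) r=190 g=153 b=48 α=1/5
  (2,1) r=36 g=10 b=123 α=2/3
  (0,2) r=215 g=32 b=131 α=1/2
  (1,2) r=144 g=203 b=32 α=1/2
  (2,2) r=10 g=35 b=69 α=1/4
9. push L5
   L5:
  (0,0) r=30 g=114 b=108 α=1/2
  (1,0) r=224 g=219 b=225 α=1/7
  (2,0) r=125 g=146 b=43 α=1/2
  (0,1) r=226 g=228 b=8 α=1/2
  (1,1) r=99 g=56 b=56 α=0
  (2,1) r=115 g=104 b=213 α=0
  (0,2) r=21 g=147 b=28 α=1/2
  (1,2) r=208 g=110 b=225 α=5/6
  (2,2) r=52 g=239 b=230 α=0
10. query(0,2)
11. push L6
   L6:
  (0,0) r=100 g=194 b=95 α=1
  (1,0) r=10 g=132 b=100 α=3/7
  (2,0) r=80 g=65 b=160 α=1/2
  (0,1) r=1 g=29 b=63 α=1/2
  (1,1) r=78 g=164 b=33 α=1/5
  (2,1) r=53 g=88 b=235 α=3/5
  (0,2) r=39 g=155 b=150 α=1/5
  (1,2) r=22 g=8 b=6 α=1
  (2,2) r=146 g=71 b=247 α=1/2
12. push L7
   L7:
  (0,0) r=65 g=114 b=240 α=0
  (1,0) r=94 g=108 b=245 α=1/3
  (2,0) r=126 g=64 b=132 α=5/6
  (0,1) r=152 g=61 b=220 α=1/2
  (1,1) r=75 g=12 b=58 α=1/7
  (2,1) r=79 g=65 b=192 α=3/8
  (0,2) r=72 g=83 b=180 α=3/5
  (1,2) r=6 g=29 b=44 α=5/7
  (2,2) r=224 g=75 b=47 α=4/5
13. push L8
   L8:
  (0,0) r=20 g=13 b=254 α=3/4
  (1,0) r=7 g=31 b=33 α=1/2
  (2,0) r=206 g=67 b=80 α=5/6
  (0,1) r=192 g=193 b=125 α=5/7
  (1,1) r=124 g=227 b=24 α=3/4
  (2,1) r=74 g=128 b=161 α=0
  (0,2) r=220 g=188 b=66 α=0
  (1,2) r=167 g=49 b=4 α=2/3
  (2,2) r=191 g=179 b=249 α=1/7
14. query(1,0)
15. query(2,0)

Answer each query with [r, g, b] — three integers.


at x=0,y=0 over L1,L2,L3:
L1 α=6/7: [1362/7, 1530/7, 198]
L2 α=3/8: [3015/14, 1161/7, 1251/8]
L3 α=1: [64, 36, 11]
→ [64, 36, 11]

query (1,0) [L1,L2] — begin 0,0,0
L1 α=2/3: [196/3, 238/3, 242/3]
L2 α=1/3: [1076/9, 593/9, 925/9]
rounded: [120, 66, 103]

query (0,2) [L1,L4,L5] — begin 0,0,0
+L1 (α=2/3) → [298/3, 86, 46/3]
+L4 (α=1/2) → [943/6, 59, 439/6]
+L5 (α=1/2) → [1069/12, 103, 607/12]
rounded: [89, 103, 51]

query (1,0) [L1,L4,L5,L6,L7,L8] — begin 0,0,0
+L1 (α=2/3) → [196/3, 238/3, 242/3]
+L4 (α=1/3) → [1097/9, 1181/9, 850/9]
+L5 (α=1/7) → [2866/21, 3019/21, 2375/21]
+L6 (α=3/7) → [12094/147, 20392/147, 15800/147]
+L7 (α=1/3) → [38006/441, 56660/441, 67615/441]
+L8 (α=1/2) → [41093/882, 70331/882, 41084/441]
→ [47, 80, 93]

at x=2,y=0 over L1,L4,L5,L6,L7,L8:
after L1 α=2/3: [368/3, 404/3, 136/3]
after L4 α=1/2: [475/3, 559/3, 493/6]
after L5 α=1/2: [425/3, 997/6, 751/12]
after L6 α=1/2: [665/6, 1387/12, 2671/24]
after L7 α=5/6: [4445/36, 5227/72, 18511/144]
after L8 α=5/6: [41525/216, 29347/432, 76111/864]
= [192, 68, 88]


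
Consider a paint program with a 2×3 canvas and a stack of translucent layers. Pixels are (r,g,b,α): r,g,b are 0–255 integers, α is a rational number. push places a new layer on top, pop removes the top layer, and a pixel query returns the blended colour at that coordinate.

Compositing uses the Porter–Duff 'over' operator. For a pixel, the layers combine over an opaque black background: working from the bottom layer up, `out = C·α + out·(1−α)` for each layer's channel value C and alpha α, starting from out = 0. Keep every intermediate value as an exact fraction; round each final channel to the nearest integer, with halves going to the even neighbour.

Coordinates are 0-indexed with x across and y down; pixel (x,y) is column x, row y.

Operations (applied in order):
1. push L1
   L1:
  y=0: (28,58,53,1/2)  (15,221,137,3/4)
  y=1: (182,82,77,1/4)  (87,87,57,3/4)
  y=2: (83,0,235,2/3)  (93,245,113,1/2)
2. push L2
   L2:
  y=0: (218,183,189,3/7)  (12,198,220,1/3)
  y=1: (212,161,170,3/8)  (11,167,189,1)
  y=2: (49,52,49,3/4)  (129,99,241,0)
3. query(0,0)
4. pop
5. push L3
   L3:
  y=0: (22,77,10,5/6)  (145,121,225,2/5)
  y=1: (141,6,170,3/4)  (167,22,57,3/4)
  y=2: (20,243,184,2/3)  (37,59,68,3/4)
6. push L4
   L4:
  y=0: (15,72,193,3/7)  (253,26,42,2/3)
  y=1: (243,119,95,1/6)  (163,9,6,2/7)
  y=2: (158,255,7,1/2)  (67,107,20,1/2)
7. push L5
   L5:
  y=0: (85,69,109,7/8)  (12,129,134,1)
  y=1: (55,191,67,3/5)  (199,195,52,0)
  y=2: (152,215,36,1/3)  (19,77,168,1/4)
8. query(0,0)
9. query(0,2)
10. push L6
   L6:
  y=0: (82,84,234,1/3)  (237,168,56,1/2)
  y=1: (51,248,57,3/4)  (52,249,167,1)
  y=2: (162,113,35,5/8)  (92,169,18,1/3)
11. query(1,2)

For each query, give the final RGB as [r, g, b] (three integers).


at x=0,y=0 over L1,L2:
+L1 (α=1/2) → [14, 29, 53/2]
+L2 (α=3/7) → [710/7, 95, 673/7]
→ [101, 95, 96]

query (0,0) [L1,L3,L4,L5] — begin 0,0,0
L1 α=1/2: [14, 29, 53/2]
L3 α=5/6: [62/3, 69, 51/4]
L4 α=3/7: [383/21, 492/7, 90]
L5 α=7/8: [6439/84, 3873/56, 853/8]
→ [77, 69, 107]

at x=0,y=2 over L1,L3,L4,L5:
L1 α=2/3: [166/3, 0, 470/3]
L3 α=2/3: [286/9, 162, 1574/9]
L4 α=1/2: [854/9, 417/2, 1637/18]
L5 α=1/3: [3076/27, 632/3, 1961/27]
→ [114, 211, 73]

at x=1,y=2 over L1,L3,L4,L5,L6:
after L1 α=1/2: [93/2, 245/2, 113/2]
after L3 α=3/4: [315/8, 599/8, 521/8]
after L4 α=1/2: [851/16, 1455/16, 681/16]
after L5 α=1/4: [2857/64, 5597/64, 4731/64]
after L6 α=1/3: [5801/96, 11005/96, 1769/32]
= [60, 115, 55]


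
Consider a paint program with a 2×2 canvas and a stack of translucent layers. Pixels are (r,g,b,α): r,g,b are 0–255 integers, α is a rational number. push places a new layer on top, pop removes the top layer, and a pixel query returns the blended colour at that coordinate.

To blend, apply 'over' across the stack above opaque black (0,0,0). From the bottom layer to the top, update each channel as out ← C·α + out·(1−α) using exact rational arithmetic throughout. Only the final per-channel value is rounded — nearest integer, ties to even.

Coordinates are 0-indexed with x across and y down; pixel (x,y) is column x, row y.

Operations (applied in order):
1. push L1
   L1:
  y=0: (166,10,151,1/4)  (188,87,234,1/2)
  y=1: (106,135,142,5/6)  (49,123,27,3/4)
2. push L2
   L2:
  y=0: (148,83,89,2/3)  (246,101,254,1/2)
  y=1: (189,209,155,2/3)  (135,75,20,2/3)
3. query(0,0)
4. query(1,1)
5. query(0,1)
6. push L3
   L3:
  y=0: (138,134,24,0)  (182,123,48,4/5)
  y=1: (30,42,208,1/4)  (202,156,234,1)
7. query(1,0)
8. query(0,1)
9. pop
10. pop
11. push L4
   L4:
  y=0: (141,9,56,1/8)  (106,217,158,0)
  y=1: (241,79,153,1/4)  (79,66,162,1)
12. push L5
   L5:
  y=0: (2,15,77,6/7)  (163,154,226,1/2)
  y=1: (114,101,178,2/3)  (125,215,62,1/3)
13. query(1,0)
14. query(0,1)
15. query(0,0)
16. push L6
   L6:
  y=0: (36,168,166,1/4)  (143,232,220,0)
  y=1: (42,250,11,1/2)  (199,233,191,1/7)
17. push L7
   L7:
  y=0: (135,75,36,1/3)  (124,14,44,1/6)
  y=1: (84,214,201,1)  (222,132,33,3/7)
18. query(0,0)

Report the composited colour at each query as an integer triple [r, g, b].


(0,0) stack=L1,L2; from [0,0,0]:
L1 α=1/4: [83/2, 5/2, 151/4]
L2 α=2/3: [225/2, 337/6, 863/12]
rounded: [112, 56, 72]

at x=1,y=1 over L1,L2:
after L1 α=3/4: [147/4, 369/4, 81/4]
after L2 α=2/3: [409/4, 323/4, 241/12]
rounded: [102, 81, 20]

at x=0,y=1 over L1,L2:
L1 α=5/6: [265/3, 225/2, 355/3]
L2 α=2/3: [1399/9, 1061/6, 1285/9]
= [155, 177, 143]

(1,0) stack=L1,L2,L3; from [0,0,0]:
after L1 α=1/2: [94, 87/2, 117]
after L2 α=1/2: [170, 289/4, 371/2]
after L3 α=4/5: [898/5, 2257/20, 151/2]
→ [180, 113, 76]

(0,1) stack=L1,L2,L3; from [0,0,0]:
after L1 α=5/6: [265/3, 225/2, 355/3]
after L2 α=2/3: [1399/9, 1061/6, 1285/9]
after L3 α=1/4: [1489/12, 1145/8, 1909/12]
rounded: [124, 143, 159]

(1,0) stack=L1,L4,L5; from [0,0,0]:
after L1 α=1/2: [94, 87/2, 117]
after L4 α=0: [94, 87/2, 117]
after L5 α=1/2: [257/2, 395/4, 343/2]
= [128, 99, 172]

(0,1) stack=L1,L4,L5; from [0,0,0]:
after L1 α=5/6: [265/3, 225/2, 355/3]
after L4 α=1/4: [253/2, 833/8, 127]
after L5 α=2/3: [709/6, 2449/24, 161]
rounded: [118, 102, 161]

query (0,0) [L1,L4,L5] — begin 0,0,0
after L1 α=1/4: [83/2, 5/2, 151/4]
after L4 α=1/8: [863/16, 53/16, 1281/32]
after L5 α=6/7: [1055/112, 1493/112, 2295/32]
→ [9, 13, 72]

query (0,0) [L1,L4,L5,L6,L7] — begin 0,0,0
+L1 (α=1/4) → [83/2, 5/2, 151/4]
+L4 (α=1/8) → [863/16, 53/16, 1281/32]
+L5 (α=6/7) → [1055/112, 1493/112, 2295/32]
+L6 (α=1/4) → [7197/448, 23295/448, 12197/128]
+L7 (α=1/3) → [12479/224, 13365/224, 14501/192]
rounded: [56, 60, 76]


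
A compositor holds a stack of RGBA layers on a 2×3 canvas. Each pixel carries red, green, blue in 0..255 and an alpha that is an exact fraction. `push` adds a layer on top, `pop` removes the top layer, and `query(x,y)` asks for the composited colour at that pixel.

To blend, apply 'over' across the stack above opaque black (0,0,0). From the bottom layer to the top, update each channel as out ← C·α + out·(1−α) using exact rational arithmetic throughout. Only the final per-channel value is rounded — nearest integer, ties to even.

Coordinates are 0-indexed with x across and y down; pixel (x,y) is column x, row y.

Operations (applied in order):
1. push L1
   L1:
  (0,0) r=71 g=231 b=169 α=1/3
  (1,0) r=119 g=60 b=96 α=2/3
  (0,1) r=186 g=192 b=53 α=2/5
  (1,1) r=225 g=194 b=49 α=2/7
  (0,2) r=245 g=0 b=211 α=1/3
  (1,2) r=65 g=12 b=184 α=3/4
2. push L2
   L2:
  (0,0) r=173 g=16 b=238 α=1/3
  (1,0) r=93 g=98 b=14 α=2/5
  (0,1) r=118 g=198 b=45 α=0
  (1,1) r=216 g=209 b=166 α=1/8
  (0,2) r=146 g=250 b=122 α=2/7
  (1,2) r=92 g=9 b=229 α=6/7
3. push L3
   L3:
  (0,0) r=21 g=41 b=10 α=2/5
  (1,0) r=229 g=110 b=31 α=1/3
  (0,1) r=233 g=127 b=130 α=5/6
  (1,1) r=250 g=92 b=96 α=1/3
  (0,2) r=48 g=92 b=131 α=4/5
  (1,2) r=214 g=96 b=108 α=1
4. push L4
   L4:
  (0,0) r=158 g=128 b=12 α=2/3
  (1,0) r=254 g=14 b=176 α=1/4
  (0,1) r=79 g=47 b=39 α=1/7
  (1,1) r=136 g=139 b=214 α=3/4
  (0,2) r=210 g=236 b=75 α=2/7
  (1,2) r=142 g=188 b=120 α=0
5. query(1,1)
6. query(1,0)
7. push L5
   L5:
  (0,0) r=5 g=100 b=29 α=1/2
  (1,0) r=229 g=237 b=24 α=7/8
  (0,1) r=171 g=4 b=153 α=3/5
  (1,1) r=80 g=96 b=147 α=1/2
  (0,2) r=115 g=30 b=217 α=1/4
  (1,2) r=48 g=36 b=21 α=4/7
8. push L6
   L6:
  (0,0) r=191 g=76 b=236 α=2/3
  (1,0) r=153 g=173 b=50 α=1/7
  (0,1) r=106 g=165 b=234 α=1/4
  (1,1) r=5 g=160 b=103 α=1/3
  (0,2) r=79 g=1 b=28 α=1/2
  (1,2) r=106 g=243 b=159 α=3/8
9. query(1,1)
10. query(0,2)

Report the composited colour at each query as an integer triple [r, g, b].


query (1,1) [L1,L2,L3,L4] — begin 0,0,0
L1 α=2/7: [450/7, 388/7, 14]
L2 α=1/8: [333/4, 597/8, 33]
L3 α=1/3: [833/6, 965/12, 54]
L4 α=3/4: [3281/24, 5969/48, 174]
rounded: [137, 124, 174]

query (1,0) [L1,L2,L3,L4] — begin 0,0,0
after L1 α=2/3: [238/3, 40, 64]
after L2 α=2/5: [424/5, 316/5, 44]
after L3 α=1/3: [1993/15, 394/5, 119/3]
after L4 α=1/4: [3263/20, 313/5, 295/4]
= [163, 63, 74]

at x=1,y=1 over L1,L2,L3,L4,L5,L6:
+L1 (α=2/7) → [450/7, 388/7, 14]
+L2 (α=1/8) → [333/4, 597/8, 33]
+L3 (α=1/3) → [833/6, 965/12, 54]
+L4 (α=3/4) → [3281/24, 5969/48, 174]
+L5 (α=1/2) → [5201/48, 10577/96, 321/2]
+L6 (α=1/3) → [5321/72, 18257/144, 424/3]
rounded: [74, 127, 141]

at x=0,y=2 over L1,L2,L3,L4,L5,L6:
+L1 (α=1/3) → [245/3, 0, 211/3]
+L2 (α=2/7) → [2101/21, 500/7, 1787/21]
+L3 (α=4/5) → [6133/105, 3076/35, 12791/105]
+L4 (α=2/7) → [14953/147, 6380/49, 15941/147]
+L5 (α=1/4) → [5147/49, 10305/98, 13287/98]
+L6 (α=1/2) → [4509/49, 10403/196, 16031/196]
→ [92, 53, 82]


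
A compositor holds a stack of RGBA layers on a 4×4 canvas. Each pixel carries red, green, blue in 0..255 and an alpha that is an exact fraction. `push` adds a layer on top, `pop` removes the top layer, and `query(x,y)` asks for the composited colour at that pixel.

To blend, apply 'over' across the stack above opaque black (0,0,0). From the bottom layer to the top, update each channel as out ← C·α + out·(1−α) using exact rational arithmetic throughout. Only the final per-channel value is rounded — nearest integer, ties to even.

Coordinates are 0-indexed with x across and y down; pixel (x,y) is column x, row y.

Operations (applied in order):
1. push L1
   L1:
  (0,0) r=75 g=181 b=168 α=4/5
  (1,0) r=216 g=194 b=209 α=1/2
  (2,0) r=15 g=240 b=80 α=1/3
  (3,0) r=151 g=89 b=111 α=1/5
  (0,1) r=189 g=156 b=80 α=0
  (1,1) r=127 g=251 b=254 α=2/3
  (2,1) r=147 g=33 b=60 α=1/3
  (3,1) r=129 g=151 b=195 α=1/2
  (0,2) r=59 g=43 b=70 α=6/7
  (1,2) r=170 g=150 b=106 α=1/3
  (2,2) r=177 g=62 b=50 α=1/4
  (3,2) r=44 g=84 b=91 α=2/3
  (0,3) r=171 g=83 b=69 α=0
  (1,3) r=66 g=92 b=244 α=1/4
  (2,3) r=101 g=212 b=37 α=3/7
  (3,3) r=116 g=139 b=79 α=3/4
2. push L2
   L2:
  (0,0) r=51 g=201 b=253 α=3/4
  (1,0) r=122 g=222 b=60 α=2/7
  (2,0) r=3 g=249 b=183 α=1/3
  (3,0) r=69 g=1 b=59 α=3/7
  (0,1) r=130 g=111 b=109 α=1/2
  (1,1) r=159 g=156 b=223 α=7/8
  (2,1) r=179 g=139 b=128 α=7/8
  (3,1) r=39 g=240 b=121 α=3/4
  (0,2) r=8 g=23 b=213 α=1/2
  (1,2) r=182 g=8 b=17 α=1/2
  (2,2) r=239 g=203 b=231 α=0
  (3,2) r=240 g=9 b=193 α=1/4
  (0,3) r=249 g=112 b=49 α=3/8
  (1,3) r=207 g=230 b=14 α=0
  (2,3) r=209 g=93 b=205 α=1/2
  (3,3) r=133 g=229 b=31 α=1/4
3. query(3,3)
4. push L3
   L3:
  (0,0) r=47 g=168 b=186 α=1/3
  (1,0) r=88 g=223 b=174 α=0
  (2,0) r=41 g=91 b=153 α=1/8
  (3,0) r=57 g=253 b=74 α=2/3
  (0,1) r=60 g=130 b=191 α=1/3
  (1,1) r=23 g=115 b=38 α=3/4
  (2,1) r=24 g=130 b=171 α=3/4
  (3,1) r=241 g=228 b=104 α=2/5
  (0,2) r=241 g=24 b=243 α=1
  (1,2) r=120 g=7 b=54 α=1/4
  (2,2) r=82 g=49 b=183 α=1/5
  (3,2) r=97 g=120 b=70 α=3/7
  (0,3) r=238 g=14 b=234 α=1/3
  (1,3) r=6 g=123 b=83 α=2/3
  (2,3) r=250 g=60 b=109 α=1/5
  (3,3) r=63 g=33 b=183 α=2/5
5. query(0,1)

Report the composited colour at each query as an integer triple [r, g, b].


query (3,3) [L1,L2] — begin 0,0,0
+L1 (α=3/4) → [87, 417/4, 237/4]
+L2 (α=1/4) → [197/2, 2167/16, 835/16]
= [98, 135, 52]

at x=0,y=1 over L1,L2,L3:
L1 α=0: [0, 0, 0]
L2 α=1/2: [65, 111/2, 109/2]
L3 α=1/3: [190/3, 241/3, 100]
= [63, 80, 100]


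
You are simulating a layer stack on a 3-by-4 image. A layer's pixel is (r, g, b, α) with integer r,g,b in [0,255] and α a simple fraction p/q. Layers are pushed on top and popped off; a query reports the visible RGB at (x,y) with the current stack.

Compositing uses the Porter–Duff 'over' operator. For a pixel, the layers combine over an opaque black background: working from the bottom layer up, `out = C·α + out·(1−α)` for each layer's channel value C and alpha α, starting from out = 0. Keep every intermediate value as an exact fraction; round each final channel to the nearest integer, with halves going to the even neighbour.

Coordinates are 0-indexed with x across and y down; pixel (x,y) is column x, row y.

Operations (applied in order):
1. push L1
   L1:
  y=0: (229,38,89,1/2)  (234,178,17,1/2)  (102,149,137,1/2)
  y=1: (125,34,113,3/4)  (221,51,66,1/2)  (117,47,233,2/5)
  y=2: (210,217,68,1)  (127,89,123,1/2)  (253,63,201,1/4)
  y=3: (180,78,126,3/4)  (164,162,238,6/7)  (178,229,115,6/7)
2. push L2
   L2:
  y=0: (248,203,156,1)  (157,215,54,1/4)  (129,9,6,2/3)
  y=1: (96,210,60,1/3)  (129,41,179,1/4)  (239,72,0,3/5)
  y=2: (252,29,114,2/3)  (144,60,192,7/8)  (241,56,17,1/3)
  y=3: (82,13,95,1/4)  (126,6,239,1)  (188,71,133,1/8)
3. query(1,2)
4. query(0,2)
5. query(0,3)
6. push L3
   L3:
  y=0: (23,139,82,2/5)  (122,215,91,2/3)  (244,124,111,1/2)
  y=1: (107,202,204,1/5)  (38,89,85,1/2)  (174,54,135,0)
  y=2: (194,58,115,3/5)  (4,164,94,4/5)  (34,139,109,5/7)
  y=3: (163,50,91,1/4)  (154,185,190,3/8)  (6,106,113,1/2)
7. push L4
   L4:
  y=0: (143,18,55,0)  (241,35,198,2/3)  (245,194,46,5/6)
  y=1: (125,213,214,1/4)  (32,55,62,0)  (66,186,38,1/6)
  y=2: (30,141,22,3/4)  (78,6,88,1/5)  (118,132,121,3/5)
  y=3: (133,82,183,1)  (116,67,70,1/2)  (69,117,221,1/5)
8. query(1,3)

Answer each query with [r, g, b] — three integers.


at x=1,y=2 over L1,L2:
+L1 (α=1/2) → [127/2, 89/2, 123/2]
+L2 (α=7/8) → [2143/16, 929/16, 2811/16]
= [134, 58, 176]

query (0,2) [L1,L2] — begin 0,0,0
after L1 α=1: [210, 217, 68]
after L2 α=2/3: [238, 275/3, 296/3]
→ [238, 92, 99]

(0,3) stack=L1,L2; from [0,0,0]:
L1 α=3/4: [135, 117/2, 189/2]
L2 α=1/4: [487/4, 377/8, 757/8]
rounded: [122, 47, 95]

query (1,3) [L1,L2,L3,L4] — begin 0,0,0
L1 α=6/7: [984/7, 972/7, 204]
L2 α=1: [126, 6, 239]
L3 α=3/8: [273/2, 585/8, 1765/8]
L4 α=1/2: [505/4, 1121/16, 2325/16]
= [126, 70, 145]


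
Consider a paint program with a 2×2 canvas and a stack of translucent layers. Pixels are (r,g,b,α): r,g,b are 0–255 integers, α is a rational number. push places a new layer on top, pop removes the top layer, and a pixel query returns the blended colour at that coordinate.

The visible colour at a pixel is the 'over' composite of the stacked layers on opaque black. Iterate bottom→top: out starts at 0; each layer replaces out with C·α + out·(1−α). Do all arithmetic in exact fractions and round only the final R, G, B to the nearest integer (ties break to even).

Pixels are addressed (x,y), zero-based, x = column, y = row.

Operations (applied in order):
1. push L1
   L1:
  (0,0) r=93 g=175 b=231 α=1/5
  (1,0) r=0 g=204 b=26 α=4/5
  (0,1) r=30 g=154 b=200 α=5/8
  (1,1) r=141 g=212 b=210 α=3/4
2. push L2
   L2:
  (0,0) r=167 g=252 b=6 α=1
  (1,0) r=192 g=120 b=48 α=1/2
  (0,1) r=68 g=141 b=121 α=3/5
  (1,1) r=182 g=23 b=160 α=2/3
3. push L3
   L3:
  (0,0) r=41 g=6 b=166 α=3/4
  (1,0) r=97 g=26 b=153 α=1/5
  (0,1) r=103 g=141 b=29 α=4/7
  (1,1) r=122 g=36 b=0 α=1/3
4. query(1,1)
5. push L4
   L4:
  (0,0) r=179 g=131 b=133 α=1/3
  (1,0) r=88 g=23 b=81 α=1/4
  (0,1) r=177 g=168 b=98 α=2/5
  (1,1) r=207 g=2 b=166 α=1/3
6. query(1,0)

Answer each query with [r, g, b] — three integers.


at x=1,y=1 over L1,L2,L3:
after L1 α=3/4: [423/4, 159, 315/2]
after L2 α=2/3: [1879/12, 205/3, 955/6]
after L3 α=1/3: [2611/18, 518/9, 955/9]
= [145, 58, 106]

at x=1,y=0 over L1,L2,L3,L4:
after L1 α=4/5: [0, 816/5, 104/5]
after L2 α=1/2: [96, 708/5, 172/5]
after L3 α=1/5: [481/5, 2962/25, 1453/25]
after L4 α=1/4: [1883/20, 9461/100, 1596/25]
→ [94, 95, 64]


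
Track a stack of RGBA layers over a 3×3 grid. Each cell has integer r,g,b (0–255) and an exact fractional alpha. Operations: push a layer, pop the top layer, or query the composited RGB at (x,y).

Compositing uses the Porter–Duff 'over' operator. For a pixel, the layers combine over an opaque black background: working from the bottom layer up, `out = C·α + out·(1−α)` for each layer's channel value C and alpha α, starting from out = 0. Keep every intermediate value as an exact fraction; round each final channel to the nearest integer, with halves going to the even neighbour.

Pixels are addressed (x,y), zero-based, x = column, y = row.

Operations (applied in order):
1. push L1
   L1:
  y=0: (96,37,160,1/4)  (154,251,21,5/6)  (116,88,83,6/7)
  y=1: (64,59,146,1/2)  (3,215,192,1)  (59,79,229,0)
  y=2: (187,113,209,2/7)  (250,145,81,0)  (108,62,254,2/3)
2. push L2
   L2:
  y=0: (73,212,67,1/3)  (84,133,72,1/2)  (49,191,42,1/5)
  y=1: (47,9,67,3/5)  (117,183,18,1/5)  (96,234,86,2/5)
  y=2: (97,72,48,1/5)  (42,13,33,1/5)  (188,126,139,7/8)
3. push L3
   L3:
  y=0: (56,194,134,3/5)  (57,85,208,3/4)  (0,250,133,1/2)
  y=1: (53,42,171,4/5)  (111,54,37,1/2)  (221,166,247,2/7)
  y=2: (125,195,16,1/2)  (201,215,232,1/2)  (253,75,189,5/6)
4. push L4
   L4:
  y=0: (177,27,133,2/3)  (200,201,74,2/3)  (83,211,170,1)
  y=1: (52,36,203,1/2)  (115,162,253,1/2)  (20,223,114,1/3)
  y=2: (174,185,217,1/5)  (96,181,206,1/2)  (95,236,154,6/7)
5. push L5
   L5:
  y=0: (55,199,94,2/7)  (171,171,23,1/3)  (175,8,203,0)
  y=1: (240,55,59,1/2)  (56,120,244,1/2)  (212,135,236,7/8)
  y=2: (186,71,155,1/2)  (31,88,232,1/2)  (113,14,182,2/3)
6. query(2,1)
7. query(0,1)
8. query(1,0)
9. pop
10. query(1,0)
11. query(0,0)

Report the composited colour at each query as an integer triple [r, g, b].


at x=2,y=1 over L1,L2,L3,L4,L5:
after L1 α=0: [0, 0, 0]
after L2 α=2/5: [192/5, 468/5, 172/5]
after L3 α=2/7: [634/7, 800/7, 666/7]
after L4 α=1/3: [1408/21, 3161/21, 710/7]
after L5 α=7/8: [8143/42, 11503/84, 6137/28]
= [194, 137, 219]

(0,1) stack=L1,L2,L3,L4,L5; from [0,0,0]:
after L1 α=1/2: [32, 59/2, 73]
after L2 α=3/5: [41, 86/5, 347/5]
after L3 α=4/5: [253/5, 926/25, 3767/25]
after L4 α=1/2: [513/10, 913/25, 4421/25]
after L5 α=1/2: [2913/20, 1144/25, 2948/25]
→ [146, 46, 118]

query (1,0) [L1,L2,L3,L4,L5] — begin 0,0,0
after L1 α=5/6: [385/3, 1255/6, 35/2]
after L2 α=1/2: [637/6, 2053/12, 179/4]
after L3 α=3/4: [1663/24, 5113/48, 2675/16]
after L4 α=2/3: [11263/72, 24409/144, 1681/16]
after L5 α=1/3: [17419/108, 36721/216, 1865/24]
= [161, 170, 78]

at x=1,y=0 over L1,L2,L3,L4:
after L1 α=5/6: [385/3, 1255/6, 35/2]
after L2 α=1/2: [637/6, 2053/12, 179/4]
after L3 α=3/4: [1663/24, 5113/48, 2675/16]
after L4 α=2/3: [11263/72, 24409/144, 1681/16]
rounded: [156, 170, 105]

at x=0,y=0 over L1,L2,L3,L4:
L1 α=1/4: [24, 37/4, 40]
L2 α=1/3: [121/3, 461/6, 49]
L3 α=3/5: [746/15, 2207/15, 100]
L4 α=2/3: [6056/45, 3017/45, 122]
rounded: [135, 67, 122]


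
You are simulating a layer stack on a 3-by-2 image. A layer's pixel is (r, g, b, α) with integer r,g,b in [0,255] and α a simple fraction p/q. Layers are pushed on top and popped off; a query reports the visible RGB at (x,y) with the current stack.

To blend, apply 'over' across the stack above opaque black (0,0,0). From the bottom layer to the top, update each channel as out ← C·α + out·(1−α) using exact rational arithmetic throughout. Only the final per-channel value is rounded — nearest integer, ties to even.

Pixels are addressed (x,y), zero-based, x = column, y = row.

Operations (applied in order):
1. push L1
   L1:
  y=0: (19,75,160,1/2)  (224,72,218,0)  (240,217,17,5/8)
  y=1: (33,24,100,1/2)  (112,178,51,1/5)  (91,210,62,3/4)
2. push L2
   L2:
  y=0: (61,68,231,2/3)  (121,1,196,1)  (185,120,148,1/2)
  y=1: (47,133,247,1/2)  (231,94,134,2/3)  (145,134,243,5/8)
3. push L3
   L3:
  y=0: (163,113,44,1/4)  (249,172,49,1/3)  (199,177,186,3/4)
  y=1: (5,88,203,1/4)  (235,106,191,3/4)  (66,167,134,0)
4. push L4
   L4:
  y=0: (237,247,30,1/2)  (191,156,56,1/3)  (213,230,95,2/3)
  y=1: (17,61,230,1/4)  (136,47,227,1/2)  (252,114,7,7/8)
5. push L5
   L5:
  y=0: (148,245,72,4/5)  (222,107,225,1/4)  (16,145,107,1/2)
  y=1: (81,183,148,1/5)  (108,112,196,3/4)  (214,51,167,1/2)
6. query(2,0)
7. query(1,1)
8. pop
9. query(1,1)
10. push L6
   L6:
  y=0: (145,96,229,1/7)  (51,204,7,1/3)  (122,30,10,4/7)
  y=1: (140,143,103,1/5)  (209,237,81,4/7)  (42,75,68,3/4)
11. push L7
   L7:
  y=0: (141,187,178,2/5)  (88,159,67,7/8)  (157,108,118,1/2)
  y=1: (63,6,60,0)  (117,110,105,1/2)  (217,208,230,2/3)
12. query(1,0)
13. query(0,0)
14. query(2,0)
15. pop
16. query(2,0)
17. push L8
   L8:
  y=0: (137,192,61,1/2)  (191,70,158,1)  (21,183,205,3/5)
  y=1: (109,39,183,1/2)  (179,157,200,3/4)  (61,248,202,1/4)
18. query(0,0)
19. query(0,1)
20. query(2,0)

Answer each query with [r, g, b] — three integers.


at x=2,y=0 over L1,L2,L3,L4,L5:
after L1 α=5/8: [150, 1085/8, 85/8]
after L2 α=1/2: [335/2, 2045/16, 1269/16]
after L3 α=3/4: [1529/8, 10541/64, 10197/64]
after L4 α=2/3: [4937/24, 13327/64, 22357/192]
after L5 α=1/2: [5321/48, 22607/128, 42901/384]
= [111, 177, 112]

query (1,1) [L1,L2,L3,L4,L5] — begin 0,0,0
+L1 (α=1/5) → [112/5, 178/5, 51/5]
+L2 (α=2/3) → [2422/15, 1118/15, 1391/15]
+L3 (α=3/4) → [12997/60, 1472/15, 4993/30]
+L4 (α=1/2) → [21157/120, 2177/30, 11803/60]
+L5 (α=3/4) → [60037/480, 12257/120, 47083/240]
= [125, 102, 196]

(1,1) stack=L1,L2,L3,L4; from [0,0,0]:
after L1 α=1/5: [112/5, 178/5, 51/5]
after L2 α=2/3: [2422/15, 1118/15, 1391/15]
after L3 α=3/4: [12997/60, 1472/15, 4993/30]
after L4 α=1/2: [21157/120, 2177/30, 11803/60]
= [176, 73, 197]

query (1,0) [L1,L2,L3,L4,L6,L7] — begin 0,0,0
+L1 (α=0) → [0, 0, 0]
+L2 (α=1) → [121, 1, 196]
+L3 (α=1/3) → [491/3, 58, 147]
+L4 (α=1/3) → [1555/9, 272/3, 350/3]
+L6 (α=1/3) → [3569/27, 1156/9, 721/9]
+L7 (α=7/8) → [20201/216, 11173/72, 2471/36]
= [94, 155, 69]

at x=0,y=0 over L1,L2,L3,L4,L6,L7:
+L1 (α=1/2) → [19/2, 75/2, 80]
+L2 (α=2/3) → [263/6, 347/6, 542/3]
+L3 (α=1/4) → [589/8, 573/8, 293/2]
+L4 (α=1/2) → [2485/16, 2549/16, 353/4]
+L6 (α=1/7) → [8615/56, 8415/56, 1517/14]
+L7 (α=2/5) → [41637/280, 46189/280, 1907/14]
= [149, 165, 136]

(2,0) stack=L1,L2,L3,L4,L6,L7; from [0,0,0]:
L1 α=5/8: [150, 1085/8, 85/8]
L2 α=1/2: [335/2, 2045/16, 1269/16]
L3 α=3/4: [1529/8, 10541/64, 10197/64]
L4 α=2/3: [4937/24, 13327/64, 22357/192]
L6 α=4/7: [1263/8, 47661/448, 24917/448]
L7 α=1/2: [2519/16, 96045/896, 77781/896]
rounded: [157, 107, 87]

query (2,0) [L1,L2,L3,L4,L6] — begin 0,0,0
+L1 (α=5/8) → [150, 1085/8, 85/8]
+L2 (α=1/2) → [335/2, 2045/16, 1269/16]
+L3 (α=3/4) → [1529/8, 10541/64, 10197/64]
+L4 (α=2/3) → [4937/24, 13327/64, 22357/192]
+L6 (α=4/7) → [1263/8, 47661/448, 24917/448]
= [158, 106, 56]

at x=0,y=0 over L1,L2,L3,L4,L6,L8:
after L1 α=1/2: [19/2, 75/2, 80]
after L2 α=2/3: [263/6, 347/6, 542/3]
after L3 α=1/4: [589/8, 573/8, 293/2]
after L4 α=1/2: [2485/16, 2549/16, 353/4]
after L6 α=1/7: [8615/56, 8415/56, 1517/14]
after L8 α=1/2: [16287/112, 19167/112, 2371/28]
rounded: [145, 171, 85]

query (0,1) [L1,L2,L3,L4,L6,L8] — begin 0,0,0
after L1 α=1/2: [33/2, 12, 50]
after L2 α=1/2: [127/4, 145/2, 297/2]
after L3 α=1/4: [401/16, 611/8, 1297/8]
after L4 α=1/4: [1475/64, 2321/32, 5731/32]
after L6 α=1/5: [743/16, 693/8, 1311/8]
after L8 α=1/2: [2487/32, 1005/16, 2775/16]
= [78, 63, 173]

at x=2,y=0 over L1,L2,L3,L4,L6,L8:
after L1 α=5/8: [150, 1085/8, 85/8]
after L2 α=1/2: [335/2, 2045/16, 1269/16]
after L3 α=3/4: [1529/8, 10541/64, 10197/64]
after L4 α=2/3: [4937/24, 13327/64, 22357/192]
after L6 α=4/7: [1263/8, 47661/448, 24917/448]
after L8 α=3/5: [303/4, 170637/1120, 162677/1120]
rounded: [76, 152, 145]


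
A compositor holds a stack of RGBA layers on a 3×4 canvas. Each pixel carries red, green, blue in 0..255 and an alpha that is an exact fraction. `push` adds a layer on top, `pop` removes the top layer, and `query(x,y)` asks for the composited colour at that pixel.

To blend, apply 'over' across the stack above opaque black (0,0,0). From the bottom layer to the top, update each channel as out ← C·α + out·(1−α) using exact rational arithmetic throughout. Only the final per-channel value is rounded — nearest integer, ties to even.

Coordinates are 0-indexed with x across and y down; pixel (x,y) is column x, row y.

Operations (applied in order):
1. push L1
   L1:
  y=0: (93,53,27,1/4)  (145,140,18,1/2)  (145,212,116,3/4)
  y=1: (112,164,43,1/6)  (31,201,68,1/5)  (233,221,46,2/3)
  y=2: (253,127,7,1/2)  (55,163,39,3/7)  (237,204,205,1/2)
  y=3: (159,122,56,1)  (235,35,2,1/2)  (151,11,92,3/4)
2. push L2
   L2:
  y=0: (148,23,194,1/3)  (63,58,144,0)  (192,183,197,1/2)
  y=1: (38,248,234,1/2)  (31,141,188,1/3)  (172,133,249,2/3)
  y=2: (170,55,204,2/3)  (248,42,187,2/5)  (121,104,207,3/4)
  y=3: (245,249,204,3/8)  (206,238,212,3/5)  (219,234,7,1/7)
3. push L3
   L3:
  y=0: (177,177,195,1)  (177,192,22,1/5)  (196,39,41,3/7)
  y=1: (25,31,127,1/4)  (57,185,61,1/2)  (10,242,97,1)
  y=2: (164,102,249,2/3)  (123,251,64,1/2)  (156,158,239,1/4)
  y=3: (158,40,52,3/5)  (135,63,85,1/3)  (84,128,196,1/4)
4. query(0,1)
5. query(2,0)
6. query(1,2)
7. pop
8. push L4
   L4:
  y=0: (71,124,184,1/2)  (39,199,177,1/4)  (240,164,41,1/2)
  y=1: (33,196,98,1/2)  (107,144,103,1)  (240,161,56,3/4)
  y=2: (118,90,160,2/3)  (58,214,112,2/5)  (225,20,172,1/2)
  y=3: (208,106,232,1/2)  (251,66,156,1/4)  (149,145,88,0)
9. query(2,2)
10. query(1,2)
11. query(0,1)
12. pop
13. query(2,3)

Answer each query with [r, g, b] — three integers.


(0,1) stack=L1,L2,L3; from [0,0,0]:
after L1 α=1/6: [56/3, 82/3, 43/6]
after L2 α=1/2: [85/3, 413/3, 1447/12]
after L3 α=1/4: [55/2, 111, 1955/16]
→ [28, 111, 122]

at x=2,y=0 over L1,L2,L3:
after L1 α=3/4: [435/4, 159, 87]
after L2 α=1/2: [1203/8, 171, 142]
after L3 α=3/7: [2379/14, 801/7, 691/7]
→ [170, 114, 99]

query (1,2) [L1,L2,L3] — begin 0,0,0
L1 α=3/7: [165/7, 489/7, 117/7]
L2 α=2/5: [3967/35, 411/7, 2969/35]
L3 α=1/2: [4136/35, 1084/7, 5209/70]
= [118, 155, 74]

query (2,2) [L1,L2,L4] — begin 0,0,0
+L1 (α=1/2) → [237/2, 102, 205/2]
+L2 (α=3/4) → [963/8, 207/2, 1447/8]
+L4 (α=1/2) → [2763/16, 247/4, 2823/16]
→ [173, 62, 176]

query (1,2) [L1,L2,L4] — begin 0,0,0
after L1 α=3/7: [165/7, 489/7, 117/7]
after L2 α=2/5: [3967/35, 411/7, 2969/35]
after L4 α=2/5: [15961/175, 4229/35, 16747/175]
rounded: [91, 121, 96]

query (0,1) [L1,L2,L4] — begin 0,0,0
after L1 α=1/6: [56/3, 82/3, 43/6]
after L2 α=1/2: [85/3, 413/3, 1447/12]
after L4 α=1/2: [92/3, 1001/6, 2623/24]
→ [31, 167, 109]

(2,3) stack=L1,L2; from [0,0,0]:
L1 α=3/4: [453/4, 33/4, 69]
L2 α=1/7: [1797/14, 81/2, 421/7]
→ [128, 40, 60]


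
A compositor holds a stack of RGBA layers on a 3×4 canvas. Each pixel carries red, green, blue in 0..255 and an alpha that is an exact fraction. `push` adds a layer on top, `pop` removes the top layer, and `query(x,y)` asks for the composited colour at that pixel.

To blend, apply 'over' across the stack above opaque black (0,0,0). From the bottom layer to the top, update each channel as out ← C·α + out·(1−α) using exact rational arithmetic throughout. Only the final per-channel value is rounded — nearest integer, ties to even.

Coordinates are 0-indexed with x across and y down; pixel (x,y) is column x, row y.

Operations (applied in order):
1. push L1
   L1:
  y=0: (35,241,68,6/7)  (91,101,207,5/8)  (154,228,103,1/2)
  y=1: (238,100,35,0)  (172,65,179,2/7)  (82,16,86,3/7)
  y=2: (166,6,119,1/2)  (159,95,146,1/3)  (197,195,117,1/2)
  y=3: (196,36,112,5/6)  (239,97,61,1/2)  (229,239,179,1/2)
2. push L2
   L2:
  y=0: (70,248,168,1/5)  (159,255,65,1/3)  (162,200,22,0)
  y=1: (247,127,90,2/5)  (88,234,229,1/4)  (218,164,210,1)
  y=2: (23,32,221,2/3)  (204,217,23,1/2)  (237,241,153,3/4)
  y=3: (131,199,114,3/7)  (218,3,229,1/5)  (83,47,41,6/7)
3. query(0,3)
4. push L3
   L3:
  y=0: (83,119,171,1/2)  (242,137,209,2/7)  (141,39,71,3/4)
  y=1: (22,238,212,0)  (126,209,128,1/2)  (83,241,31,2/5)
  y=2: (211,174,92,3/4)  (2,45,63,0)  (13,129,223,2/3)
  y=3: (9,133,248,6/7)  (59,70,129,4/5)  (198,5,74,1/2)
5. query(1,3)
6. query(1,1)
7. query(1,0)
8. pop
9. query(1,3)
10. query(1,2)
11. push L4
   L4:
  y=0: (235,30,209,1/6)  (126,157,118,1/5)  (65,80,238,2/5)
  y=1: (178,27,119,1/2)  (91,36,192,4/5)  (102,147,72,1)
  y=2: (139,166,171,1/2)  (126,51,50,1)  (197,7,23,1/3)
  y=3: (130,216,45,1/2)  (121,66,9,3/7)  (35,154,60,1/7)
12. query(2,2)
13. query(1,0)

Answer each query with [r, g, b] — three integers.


query (0,3) [L1,L2] — begin 0,0,0
+L1 (α=5/6) → [490/3, 30, 280/3]
+L2 (α=3/7) → [3139/21, 717/7, 2146/21]
→ [149, 102, 102]

query (1,3) [L1,L2,L3] — begin 0,0,0
+L1 (α=1/2) → [239/2, 97/2, 61/2]
+L2 (α=1/5) → [696/5, 197/5, 351/5]
+L3 (α=4/5) → [1876/25, 1597/25, 2931/25]
rounded: [75, 64, 117]

at x=1,y=1 over L1,L2,L3:
after L1 α=2/7: [344/7, 130/7, 358/7]
after L2 α=1/4: [412/7, 507/7, 2677/28]
after L3 α=1/2: [647/7, 985/7, 6261/56]
= [92, 141, 112]

(1,0) stack=L1,L2,L3; from [0,0,0]:
L1 α=5/8: [455/8, 505/8, 1035/8]
L2 α=1/3: [1091/12, 1525/12, 1295/12]
L3 α=2/7: [1609/12, 1559/12, 11491/84]
→ [134, 130, 137]

query (1,3) [L1,L2] — begin 0,0,0
+L1 (α=1/2) → [239/2, 97/2, 61/2]
+L2 (α=1/5) → [696/5, 197/5, 351/5]
= [139, 39, 70]

at x=1,y=2 over L1,L2:
after L1 α=1/3: [53, 95/3, 146/3]
after L2 α=1/2: [257/2, 373/3, 215/6]
rounded: [128, 124, 36]

(2,2) stack=L1,L2,L4; from [0,0,0]:
+L1 (α=1/2) → [197/2, 195/2, 117/2]
+L2 (α=3/4) → [1619/8, 1641/8, 1035/8]
+L4 (α=1/3) → [2407/12, 1669/12, 1127/12]
rounded: [201, 139, 94]

query (1,0) [L1,L2,L4] — begin 0,0,0
after L1 α=5/8: [455/8, 505/8, 1035/8]
after L2 α=1/3: [1091/12, 1525/12, 1295/12]
after L4 α=1/5: [1469/15, 1996/15, 1649/15]
→ [98, 133, 110]
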